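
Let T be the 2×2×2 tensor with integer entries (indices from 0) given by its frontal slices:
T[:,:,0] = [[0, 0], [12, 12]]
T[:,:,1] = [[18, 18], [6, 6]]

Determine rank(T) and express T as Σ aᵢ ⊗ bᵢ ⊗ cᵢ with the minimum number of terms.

rank(T) = 2

Lower bound: the mode-3 unfolding of T (rows indexed by k, columns by (i,j) = (0,0), (0,1), (1,0), (1,1)) is [[0, 0, 12, 12], [18, 18, 6, 6]].
There the 2×2 minor on rows k ∈ {0, 1}, columns (i,j) ∈ {(0,0), (1,0)} is det [[0, 12], [18, 6]] = -216 ≠ 0, so this unfolding has rank ≥ 2; CP rank is at least every unfolding rank, so rank(T) ≥ 2. (This is only a lower bound: in general the CP rank may exceed every unfolding rank, so we still need to exhibit 2 rank-1 terms summing to T.)
Upper bound — finding two terms. Every mode-2 slice of T is a multiple of one matrix: T[:,j,:] = b[j]·M with b = [1, 1] and M = [[0, 18], [12, 6]] (rows indexed by i, columns by k). So it suffices to write M as a sum of two rank-1 matrices.
Splitting M by its rows (i = 0, 1), M = [1, 0][0, 18]ᵀ + [0, 1][12, 6]ᵀ.
Hence T = [1, 0] ⊗ [1, 1] ⊗ [0, 18] + [0, 1] ⊗ [1, 1] ⊗ [12, 6], so rank(T) ≤ 2.
These bounds meet, so rank(T) = 2.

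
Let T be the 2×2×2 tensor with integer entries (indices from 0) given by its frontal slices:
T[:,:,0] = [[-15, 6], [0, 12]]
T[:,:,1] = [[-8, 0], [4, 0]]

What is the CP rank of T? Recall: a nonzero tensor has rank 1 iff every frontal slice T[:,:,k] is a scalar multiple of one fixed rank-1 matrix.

Lower bound: the mode-3 unfolding of T (rows indexed by k, columns by (i,j) = (0,0), (0,1), (1,0), (1,1)) is [[-15, 6, 0, 12], [-8, 0, 4, 0]].
There the 2×2 minor on rows k ∈ {0, 1}, columns (i,j) ∈ {(0,0), (0,1)} is det [[-15, 6], [-8, 0]] = 48 ≠ 0, so this unfolding has rank ≥ 2; CP rank is at least every unfolding rank, so rank(T) ≥ 2. (Unfolding ranks only ever bound the CP rank from below — rank(T) can be strictly larger than all of them — so the matching upper bound has to come from an explicit 2-term decomposition.)
Upper bound — finding two terms. Write S_k = T[:,:,k] for the frontal slices: S₀ = [[-15, 6], [0, 12]], S₁ = [[-8, 0], [4, 0]].
If T = a₁ ⊗ b₁ ⊗ c₁ + a₂ ⊗ b₂ ⊗ c₂ then each S_k = c₁[k]·a₁b₁ᵀ + c₂[k]·a₂b₂ᵀ. S₀ and S₁ are linearly independent, so a₁b₁ᵀ and a₂b₂ᵀ must span the same plane of matrices: they are the rank-1 matrices of the form x·S₀ + y·S₁.
det(x·S₀ + y·S₁) is −180·x² − 120·xy = (-60)·(3·x + 2·y)(x), vanishing at (x:y) = (2:-3) and (0:1).
M₁ = 2·S₀ − 3·S₁ = [[-6, 12], [-12, 24]] = (-6)·[1, 2][1, -2]ᵀ and M₂ = S₁ = [[-8, 0], [4, 0]] = (-4)·[2, -1][1, 0]ᵀ, so take a₁ = [1, 2], b₁ = [1, -2], a₂ = [2, -1], b₂ = [1, 0].
Each slice is an integer combination of E₁ = a₁b₁ᵀ and E₂ = a₂b₂ᵀ: S₀ = −3·E₁ − 6·E₂, S₁ = −4·E₂; reading off coefficients, c₁ = [-3, 0] and c₂ = [-6, -4].
Hence T = [1, 2] ⊗ [1, -2] ⊗ [-3, 0] + [2, -1] ⊗ [1, 0] ⊗ [-6, -4], so rank(T) ≤ 2.
These bounds meet, so rank(T) = 2.

2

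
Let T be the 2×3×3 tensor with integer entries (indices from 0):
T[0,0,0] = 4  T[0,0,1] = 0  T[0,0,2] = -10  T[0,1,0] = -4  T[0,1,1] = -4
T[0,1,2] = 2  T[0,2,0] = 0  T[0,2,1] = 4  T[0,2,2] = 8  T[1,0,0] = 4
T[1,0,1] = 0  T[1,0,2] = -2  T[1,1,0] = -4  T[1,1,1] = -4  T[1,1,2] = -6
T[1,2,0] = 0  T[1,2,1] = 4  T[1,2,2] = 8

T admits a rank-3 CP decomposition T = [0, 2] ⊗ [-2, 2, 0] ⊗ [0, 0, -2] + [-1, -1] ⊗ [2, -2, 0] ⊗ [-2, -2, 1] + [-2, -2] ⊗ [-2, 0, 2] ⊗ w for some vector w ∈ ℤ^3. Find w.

Subtract the known terms from T to get the rank-1 residual R = [-2, -2] ⊗ [-2, 0, 2] ⊗ w, so R[i,j,k] = a[i]·b[j]·w[k]. Pick indices with nonzero a[0]·b[0] = (-2)·(-2) = 4. Only the fibre through (0,0,·) is needed: R[0,0,:] = T[0,0,:] − Σₗ aₗ[0]bₗ[0]cₗ = [4, 0, -10] − (0)·(-2)·[0, 0, -2] − (-1)·(2)·[-2, -2, 1] = [0, -4, -8]. Then w[k] = R[0,0,k] / 4 for each k, giving w = [0, -4, -8] / 4 = [0, -1, -2].

w = [0, -1, -2]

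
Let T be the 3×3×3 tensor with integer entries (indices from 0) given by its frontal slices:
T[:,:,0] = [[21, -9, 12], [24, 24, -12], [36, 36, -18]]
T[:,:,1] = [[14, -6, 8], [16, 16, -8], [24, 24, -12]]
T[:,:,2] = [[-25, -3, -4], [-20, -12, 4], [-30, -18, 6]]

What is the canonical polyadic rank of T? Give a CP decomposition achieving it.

Lower bound: the mode-3 unfolding of T (rows indexed by k, columns by (i,j) = (0,0), (0,1), (0,2), (1,0), (1,1), (1,2), (2,0), (2,1), (2,2)) is [[21, -9, 12, 24, 24, -12, 36, 36, -18], [14, -6, 8, 16, 16, -8, 24, 24, -12], [-25, -3, -4, -20, -12, 4, -30, -18, 6]].
There the 2×2 minor on rows k ∈ {0, 2}, columns (i,j) ∈ {(0,0), (0,1)} is det [[21, -9], [-25, -3]] = -288 ≠ 0, so this unfolding has rank ≥ 2; CP rank is at least every unfolding rank, so rank(T) ≥ 2. (Unfolding ranks only ever bound the CP rank from below — rank(T) can be strictly larger than all of them — so the matching upper bound has to come from an explicit 2-term decomposition.)
Upper bound — finding two terms. Write S_k = T[:,:,k] for the frontal slices: S₀ = [[21, -9, 12], [24, 24, -12], [36, 36, -18]], S₁ = [[14, -6, 8], [16, 16, -8], [24, 24, -12]], S₂ = [[-25, -3, -4], [-20, -12, 4], [-30, -18, 6]].
If T = a₁ ⊗ b₁ ⊗ c₁ + a₂ ⊗ b₂ ⊗ c₂ then each S_k = c₁[k]·a₁b₁ᵀ + c₂[k]·a₂b₂ᵀ. S₀ and S₂ are linearly independent, so a₁b₁ᵀ and a₂b₂ᵀ must span the same plane of matrices: they are the rank-1 matrices of the form x·S₀ + y·S₂.
The 2×2 minor of x·S₀ + y·S₂ on rows {0,1}, columns {0,1} is 720·x² − 960·xy + 240·y² = 240·(3·x − y)(x − y), vanishing at (x:y) = (1:3) and (1:1).
M₁ = S₀ + 3·S₂ = [[-54, -18, 0], [-36, -12, 0], [-54, -18, 0]] = (-6)·[3, 2, 3][3, 1, 0]ᵀ and M₂ = S₀ + S₂ = [[-4, -12, 8], [4, 12, -8], [6, 18, -12]] = (-2)·[2, -2, -3][1, 3, -2]ᵀ, so take a₁ = [3, 2, 3], b₁ = [3, 1, 0], a₂ = [2, -2, -3], b₂ = [1, 3, -2].
Each slice is an integer combination of E₁ = a₁b₁ᵀ and E₂ = a₂b₂ᵀ: S₀ = 3·E₁ − 3·E₂, S₁ = 2·E₁ − 2·E₂, S₂ = −3·E₁ + E₂; reading off coefficients, c₁ = [3, 2, -3] and c₂ = [-3, -2, 1].
Hence T = [3, 2, 3] ⊗ [3, 1, 0] ⊗ [3, 2, -3] + [2, -2, -3] ⊗ [1, 3, -2] ⊗ [-3, -2, 1], so rank(T) ≤ 2.
These bounds meet, so rank(T) = 2.
Check entry T[0,1,2] = -3: (3)·(1)·(-3) + (2)·(3)·(1) = -3.

rank(T) = 2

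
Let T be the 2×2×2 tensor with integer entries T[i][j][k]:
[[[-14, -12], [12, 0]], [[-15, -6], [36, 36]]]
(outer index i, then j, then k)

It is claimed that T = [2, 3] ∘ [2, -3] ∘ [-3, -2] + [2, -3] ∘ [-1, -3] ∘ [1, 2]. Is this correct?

Reconstruct entrywise from the claimed factors. For example, T[1,0,1] = -6 and Σₗ aₗ[1]bₗ[0]cₗ[1] = (3)·(2)·(-2) + (-3)·(-1)·(2) = -6; checking all 8 entries, every one matches. The claim holds.

Yes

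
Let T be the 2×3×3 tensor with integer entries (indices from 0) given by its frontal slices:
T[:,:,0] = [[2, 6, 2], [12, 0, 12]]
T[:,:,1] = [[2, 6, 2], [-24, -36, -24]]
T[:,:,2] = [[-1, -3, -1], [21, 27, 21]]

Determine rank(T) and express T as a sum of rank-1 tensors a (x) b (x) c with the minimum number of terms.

Lower bound: in the mode-3 unfolding of T (rows indexed by k, columns by (i,j)) the 2×2 minor on rows k ∈ {0, 1}, columns (i,j) ∈ {(0,0), (1,0)} is det [[2, 12], [2, -24]] = -72 ≠ 0, so that unfolding has rank ≥ 2 and hence rank(T) ≥ 2 (CP rank is at least every unfolding rank, though it can be larger).
Upper bound: with S_k = T[:,:,k], the two rank-1 terms a₁b₁ᵀ, a₂b₂ᵀ are the rank-1 members of the pencil x·S₀ + y·S₁.
The 2×2 minor of x·S₀ + y·S₁ on rows {0,1}, columns {0,1} is −72·x² + 72·y² = (-72)·(x − y)(x + y), vanishing at (x:y) = (1:1) and (1:-1).
M₁ = S₀ + S₁ = [[4, 12, 4], [-12, -36, -12]] = 4·[1, -3][1, 3, 1]ᵀ and M₂ = S₀ − S₁ = [[0, 0, 0], [36, 36, 36]] = 36·[0, 1][1, 1, 1]ᵀ, so take a₁ = [1, -3], b₁ = [1, 3, 1], a₂ = [0, 1], b₂ = [1, 1, 1].
Each slice is an integer combination of E₁ = a₁b₁ᵀ and E₂ = a₂b₂ᵀ: S₀ = 2·E₁ + 18·E₂, S₁ = 2·E₁ − 18·E₂, S₂ = −E₁ + 18·E₂; reading off coefficients, c₁ = [2, 2, -1] and c₂ = [18, -18, 18].
Hence T = [1, -3] (x) [1, 3, 1] (x) [2, 2, -1] + [0, 1] (x) [1, 1, 1] (x) [18, -18, 18], so rank(T) ≤ 2.
These bounds meet, so rank(T) = 2.

rank(T) = 2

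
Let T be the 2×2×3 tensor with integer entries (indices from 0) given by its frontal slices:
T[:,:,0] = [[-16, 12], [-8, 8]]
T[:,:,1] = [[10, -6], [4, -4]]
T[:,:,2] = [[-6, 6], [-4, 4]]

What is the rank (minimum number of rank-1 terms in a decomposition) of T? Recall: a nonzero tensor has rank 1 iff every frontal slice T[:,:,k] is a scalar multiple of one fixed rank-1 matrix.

2

Lower bound: the mode-1 unfolding of T (rows indexed by i, columns by (j,k) = (0,0), (0,1), (0,2), (1,0), (1,1), (1,2)) is [[-16, 10, -6, 12, -6, 6], [-8, 4, -4, 8, -4, 4]].
There the 2×2 minor on rows i ∈ {0, 1}, columns (j,k) ∈ {(0,0), (0,1)} is det [[-16, 10], [-8, 4]] = 16 ≠ 0, so this unfolding has rank ≥ 2; CP rank is at least every unfolding rank, so rank(T) ≥ 2. (Unfolding ranks only ever bound the CP rank from below — rank(T) can be strictly larger than all of them — so the matching upper bound has to come from an explicit 2-term decomposition.)
Upper bound — finding two terms. Write S_k = T[:,:,k] for the frontal slices: S₀ = [[-16, 12], [-8, 8]], S₁ = [[10, -6], [4, -4]], S₂ = [[-6, 6], [-4, 4]].
If T = a₁ (x) b₁ (x) c₁ + a₂ (x) b₂ (x) c₂ then each S_k = c₁[k]·a₁b₁ᵀ + c₂[k]·a₂b₂ᵀ. S₀ and S₁ are linearly independent, so a₁b₁ᵀ and a₂b₂ᵀ must span the same plane of matrices: they are the rank-1 matrices of the form x·S₀ + y·S₁.
det(x·S₀ + y·S₁) is −32·x² + 48·xy − 16·y² = (-16)·(2·x − y)(x − y), vanishing at (x:y) = (1:2) and (1:1).
M₁ = S₀ + 2·S₁ = [[4, 0], [0, 0]] = 4·[1, 0][1, 0]ᵀ and M₂ = S₀ + S₁ = [[-6, 6], [-4, 4]] = (-2)·[3, 2][1, -1]ᵀ, so take a₁ = [1, 0], b₁ = [1, 0], a₂ = [3, 2], b₂ = [1, -1].
Each slice is an integer combination of E₁ = a₁b₁ᵀ and E₂ = a₂b₂ᵀ: S₀ = −4·E₁ − 4·E₂, S₁ = 4·E₁ + 2·E₂, S₂ = −2·E₂; reading off coefficients, c₁ = [-4, 4, 0] and c₂ = [-4, 2, -2].
Hence T = [1, 0] (x) [1, 0] (x) [-4, 4, 0] + [3, 2] (x) [1, -1] (x) [-4, 2, -2], so rank(T) ≤ 2.
These bounds meet, so rank(T) = 2.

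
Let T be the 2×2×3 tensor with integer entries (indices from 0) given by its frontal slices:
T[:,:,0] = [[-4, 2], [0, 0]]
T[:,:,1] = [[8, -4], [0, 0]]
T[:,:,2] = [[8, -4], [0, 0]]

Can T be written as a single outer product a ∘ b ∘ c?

Yes

The mode-1 fibre T[:,0,0] = [-4, 0] gives a = [1, 0] (primitive direction); the mode-2 fibre T[0,:,0] = [-4, 2] gives b = [2, -1]; then c[k] = T[0,0,k] / (a[0]·b[0]) = [-4, 8, 8] / 2 = [-2, 4, 4].
Expanding [1, 0] ∘ [2, -1] ∘ [-2, 4, 4] reproduces all 12 entries of T, so T = [1, 0] ∘ [2, -1] ∘ [-2, 4, 4] and rank(T) ≤ 1.
Equivalently every frontal slice T[:,:,k] is c[k] times the rank-1 matrix [1, 0] ∘ [2, -1]. So T has rank 1 (it is nonzero).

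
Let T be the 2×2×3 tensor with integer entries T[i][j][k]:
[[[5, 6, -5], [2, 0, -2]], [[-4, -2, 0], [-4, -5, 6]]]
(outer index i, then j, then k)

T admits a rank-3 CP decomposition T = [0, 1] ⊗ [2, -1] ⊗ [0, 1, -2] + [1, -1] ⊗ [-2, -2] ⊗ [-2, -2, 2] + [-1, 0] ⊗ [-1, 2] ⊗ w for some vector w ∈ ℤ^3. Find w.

w = [1, 2, -1]

Subtract the known terms from T to get the rank-1 residual R = [-1, 0] ⊗ [-1, 2] ⊗ w, so R[i,j,k] = a[i]·b[j]·w[k]. Pick indices with nonzero a[0]·b[0] = (-1)·(-1) = 1. Only the fibre through (0,0,·) is needed: R[0,0,:] = T[0,0,:] − Σₗ aₗ[0]bₗ[0]cₗ = [5, 6, -5] − (0)·(2)·[0, 1, -2] − (1)·(-2)·[-2, -2, 2] = [1, 2, -1]. Then w[k] = R[0,0,k] / 1 for each k, giving w = [1, 2, -1] / 1 = [1, 2, -1].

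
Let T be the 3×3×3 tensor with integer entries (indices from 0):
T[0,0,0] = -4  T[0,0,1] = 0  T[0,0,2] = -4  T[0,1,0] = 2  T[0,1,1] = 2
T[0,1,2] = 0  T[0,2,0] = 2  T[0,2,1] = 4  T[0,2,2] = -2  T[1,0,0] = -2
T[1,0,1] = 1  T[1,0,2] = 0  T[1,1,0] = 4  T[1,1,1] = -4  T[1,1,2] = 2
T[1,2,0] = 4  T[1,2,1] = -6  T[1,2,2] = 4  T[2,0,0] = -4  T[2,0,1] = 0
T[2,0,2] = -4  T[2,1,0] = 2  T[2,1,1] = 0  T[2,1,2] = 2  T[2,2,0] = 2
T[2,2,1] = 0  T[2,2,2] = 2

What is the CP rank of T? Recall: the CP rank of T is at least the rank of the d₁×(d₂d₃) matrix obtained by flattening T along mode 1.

3

Lower bound: in the mode-2 unfolding of T (rows indexed by j, columns by (i,k)) the 3×3 minor on rows j ∈ {0, 1, 2}, columns (i,k) ∈ {(0,0), (0,1), (1,0)} is det [[-4, 0, -2], [2, 2, 4], [2, 4, 4]] = 24 ≠ 0, so that unfolding has rank ≥ 3 and hence rank(T) ≥ 3 (CP rank is at least every unfolding rank, though it can be larger).
Upper bound: T is a sum of 3 rank-1 terms, T = [0, 1, 0] ∘ [1, -2, -2] ∘ [-2, 1, 0] + [1, -1, 0] ∘ [0, 1, 2] ∘ [0, 2, -2] + [1, 0, 1] ∘ [2, -1, -1] ∘ [-2, 0, -2] (one valid choice — decompositions are not unique — normalised so each a, b is primitive with positive first nonzero entry; check it by expanding all entries), so rank(T) ≤ 3.
These bounds meet, so rank(T) = 3.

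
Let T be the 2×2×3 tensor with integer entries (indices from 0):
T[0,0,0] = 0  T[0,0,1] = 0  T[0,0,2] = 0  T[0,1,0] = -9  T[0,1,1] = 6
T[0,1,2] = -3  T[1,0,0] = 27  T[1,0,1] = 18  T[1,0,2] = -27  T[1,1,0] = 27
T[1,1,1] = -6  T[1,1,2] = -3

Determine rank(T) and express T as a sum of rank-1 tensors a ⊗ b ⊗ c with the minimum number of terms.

rank(T) = 2

Lower bound: the mode-3 unfolding of T (rows indexed by k, columns by (i,j) = (0,0), (0,1), (1,0), (1,1)) is [[0, -9, 27, 27], [0, 6, 18, -6], [0, -3, -27, -3]].
There the 2×2 minor on rows k ∈ {0, 1}, columns (i,j) ∈ {(0,1), (1,0)} is det [[-9, 27], [6, 18]] = -324 ≠ 0, so this unfolding has rank ≥ 2; CP rank is at least every unfolding rank, so rank(T) ≥ 2. (Flattening ranks never certify an upper bound on CP rank; for that we must actually write T with 2 rank-1 terms.)
Upper bound — finding two terms. Write S_k = T[:,:,k] for the frontal slices: S₀ = [[0, -9], [27, 27]], S₁ = [[0, 6], [18, -6]], S₂ = [[0, -3], [-27, -3]].
If T = a₁ ⊗ b₁ ⊗ c₁ + a₂ ⊗ b₂ ⊗ c₂ then each S_k = c₁[k]·a₁b₁ᵀ + c₂[k]·a₂b₂ᵀ. S₀ and S₁ are linearly independent, so a₁b₁ᵀ and a₂b₂ᵀ must span the same plane of matrices: they are the rank-1 matrices of the form x·S₀ + y·S₁.
det(x·S₀ + y·S₁) is 243·x² − 108·y² = 27·(3·x − 2·y)(3·x + 2·y), vanishing at (x:y) = (2:3) and (2:-3).
M₁ = 2·S₀ + 3·S₁ = [[0, 0], [108, 36]] = 36·(0, 1)(3, 1)ᵀ and M₂ = 2·S₀ − 3·S₁ = [[0, -36], [0, 72]] = (-36)·(1, -2)(0, 1)ᵀ, so take a₁ = (0, 1), b₁ = (3, 1), a₂ = (1, -2), b₂ = (0, 1).
Each slice is an integer combination of E₁ = a₁b₁ᵀ and E₂ = a₂b₂ᵀ: S₀ = 9·E₁ − 9·E₂, S₁ = 6·E₁ + 6·E₂, S₂ = −9·E₁ − 3·E₂; reading off coefficients, c₁ = (9, 6, -9) and c₂ = (-9, 6, -3).
Hence T = (0, 1) ⊗ (3, 1) ⊗ (9, 6, -9) + (1, -2) ⊗ (0, 1) ⊗ (-9, 6, -3), so rank(T) ≤ 2.
These bounds meet, so rank(T) = 2.
Check entry T[0,0,2] = 0: (0)·(3)·(-9) + (1)·(0)·(-3) = 0.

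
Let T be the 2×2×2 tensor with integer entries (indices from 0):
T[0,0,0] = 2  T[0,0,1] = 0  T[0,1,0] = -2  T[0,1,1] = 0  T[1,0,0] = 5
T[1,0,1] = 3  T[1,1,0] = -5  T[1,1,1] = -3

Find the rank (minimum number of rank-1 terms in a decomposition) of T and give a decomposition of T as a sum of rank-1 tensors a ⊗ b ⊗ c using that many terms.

rank(T) = 2

Lower bound: in the mode-3 unfolding of T (rows indexed by k, columns by (i,j)) the 2×2 minor on rows k ∈ {0, 1}, columns (i,j) ∈ {(0,0), (1,0)} is det [[2, 5], [0, 3]] = 6 ≠ 0, so that unfolding has rank ≥ 2 and hence rank(T) ≥ 2 (CP rank is at least every unfolding rank, though it can be larger).
Upper bound: T[:,j,:] = b[j]·M for every slice, with b = [1, -1] and M = [[2, 0], [5, 3]] (rows i, columns k).
Splitting M by its rows (i = 0, 1), M = [1, 0][2, 0]ᵀ + [0, 1][5, 3]ᵀ.
Hence T = [1, 0] ⊗ [1, -1] ⊗ [2, 0] + [0, 1] ⊗ [1, -1] ⊗ [5, 3], so rank(T) ≤ 2.
These bounds meet, so rank(T) = 2.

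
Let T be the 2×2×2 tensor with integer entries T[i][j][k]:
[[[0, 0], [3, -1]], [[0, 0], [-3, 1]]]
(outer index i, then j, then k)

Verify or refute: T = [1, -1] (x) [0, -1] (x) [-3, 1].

Yes

Reconstruct entrywise from the claimed factors. For example, T[1,0,0] = 0 and Σₗ aₗ[1]bₗ[0]cₗ[0] = (-1)·(0)·(-3) = 0; checking all 8 entries, every one matches. The claim holds.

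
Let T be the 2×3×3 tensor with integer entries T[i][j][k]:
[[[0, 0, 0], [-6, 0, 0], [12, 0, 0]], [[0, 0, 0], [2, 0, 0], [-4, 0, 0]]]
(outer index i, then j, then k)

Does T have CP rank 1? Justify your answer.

If T = a ⊗ b ⊗ c then every fibre of T is a multiple of the corresponding factor, so read the factors off the fibres through the nonzero entry T[0,1,0] = -6.
The mode-1 fibre T[:,1,0] = [-6, 2] gives a = [3, -1] (primitive direction); the mode-2 fibre T[0,:,0] = [0, -6, 12] gives b = [0, 1, -2]; then c[k] = T[0,1,k] / (a[0]·b[1]) = [-6, 0, 0] / 3 = [-2, 0, 0].
Expanding [3, -1] ⊗ [0, 1, -2] ⊗ [-2, 0, 0] reproduces all 18 entries of T, so T = [3, -1] ⊗ [0, 1, -2] ⊗ [-2, 0, 0] and rank(T) ≤ 1.
Equivalently every frontal slice T[:,:,k] is c[k] times the rank-1 matrix [3, -1] ⊗ [0, 1, -2]. So T has rank 1 (it is nonzero).

Yes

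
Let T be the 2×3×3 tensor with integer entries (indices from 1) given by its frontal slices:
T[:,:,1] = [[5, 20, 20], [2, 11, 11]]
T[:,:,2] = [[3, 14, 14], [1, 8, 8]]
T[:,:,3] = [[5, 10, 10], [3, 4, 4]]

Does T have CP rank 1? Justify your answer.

The mode-1 unfolding of T (rows indexed by i, columns by (j,k) = (1,1), (1,2), (1,3), (2,1), (2,2), (2,3), (3,1), (3,2), (3,3)) is [[5, 3, 5, 20, 14, 10, 20, 14, 10], [2, 1, 3, 11, 8, 4, 11, 8, 4]].
There the 2×2 minor on rows i ∈ {1, 2}, columns (j,k) ∈ {(1,1), (1,2)} is det [[5, 3], [2, 1]] = -1 ≠ 0, so this unfolding has rank ≥ 2; CP rank is at least every unfolding rank, so rank(T) ≥ 2.
In particular rank(T) ≥ 2 > 1, so T is not rank-1.

No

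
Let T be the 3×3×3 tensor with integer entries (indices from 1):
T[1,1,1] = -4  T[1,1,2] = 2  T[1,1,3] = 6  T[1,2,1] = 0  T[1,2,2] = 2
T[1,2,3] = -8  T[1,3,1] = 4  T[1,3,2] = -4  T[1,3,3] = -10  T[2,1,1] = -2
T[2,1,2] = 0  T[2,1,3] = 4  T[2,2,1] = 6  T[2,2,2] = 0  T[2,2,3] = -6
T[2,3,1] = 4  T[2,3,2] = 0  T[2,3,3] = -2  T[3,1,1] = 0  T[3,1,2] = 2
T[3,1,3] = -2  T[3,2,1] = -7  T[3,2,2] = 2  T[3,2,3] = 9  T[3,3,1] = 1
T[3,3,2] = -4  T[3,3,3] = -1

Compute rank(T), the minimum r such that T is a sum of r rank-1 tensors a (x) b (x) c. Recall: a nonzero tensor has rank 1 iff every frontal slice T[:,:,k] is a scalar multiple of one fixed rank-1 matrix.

3

Lower bound: the mode-3 unfolding of T (rows indexed by k, columns by (i,j) = (1,1), (1,2), (1,3), (2,1), (2,2), (2,3), (3,1), (3,2), (3,3)) is [[-4, 0, 4, -2, 6, 4, 0, -7, 1], [2, 2, -4, 0, 0, 0, 2, 2, -4], [6, -8, -10, 4, -6, -2, -2, 9, -1]].
There the 3×3 minor on rows k ∈ {1, 2, 3}, columns (i,j) ∈ {(1,1), (1,2), (1,3)} is det [[-4, 0, 4], [2, 2, -4], [6, -8, -10]] = 96 ≠ 0, so this unfolding has rank ≥ 3; CP rank is at least every unfolding rank, so rank(T) ≥ 3. (Flattening ranks never certify an upper bound on CP rank; for that we must actually write T with 3 rank-1 terms.)
Upper bound: T is a sum of 3 rank-1 terms, T = (1, 0, 1) (x) (1, 1, -2) (x) (-2, 2, 2) + (1, 1, -1) (x) (1, -2, -1) (x) (-2, 0, 4) + (2, -2, 1) (x) (0, 1, 1) (x) (-1, 0, -1) (written with every a and b primitive with positive leading entry and the scale carried by c; CP decompositions are not unique, and this one is verified by expanding entrywise), so rank(T) ≤ 3.
These bounds meet, so rank(T) = 3.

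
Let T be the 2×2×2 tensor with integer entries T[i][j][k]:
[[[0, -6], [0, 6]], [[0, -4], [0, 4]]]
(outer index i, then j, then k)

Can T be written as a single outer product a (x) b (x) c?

If T = a (x) b (x) c then every fibre of T is a multiple of the corresponding factor, so read the factors off the fibres through the nonzero entry T[0,0,1] = -6.
The mode-1 fibre T[:,0,1] = [-6, -4] gives a = [3, 2] (primitive direction); the mode-2 fibre T[0,:,1] = [-6, 6] gives b = [1, -1]; then c[k] = T[0,0,k] / (a[0]·b[0]) = [0, -6] / 3 = [0, -2].
Expanding [3, 2] (x) [1, -1] (x) [0, -2] reproduces all 8 entries of T, so T = [3, 2] (x) [1, -1] (x) [0, -2] and rank(T) ≤ 1.
Equivalently every frontal slice T[:,:,k] is c[k] times the rank-1 matrix [3, 2] (x) [1, -1]. So T has rank 1 (it is nonzero).

Yes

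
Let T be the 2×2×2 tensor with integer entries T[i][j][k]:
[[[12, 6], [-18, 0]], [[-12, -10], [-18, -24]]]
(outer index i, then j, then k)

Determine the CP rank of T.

2

Lower bound: the mode-2 unfolding of T (rows indexed by j, columns by (i,k) = (0,0), (0,1), (1,0), (1,1)) is [[12, 6, -12, -10], [-18, 0, -18, -24]].
There the 2×2 minor on rows j ∈ {0, 1}, columns (i,k) ∈ {(0,0), (0,1)} is det [[12, 6], [-18, 0]] = 108 ≠ 0, so this unfolding has rank ≥ 2; CP rank is at least every unfolding rank, so rank(T) ≥ 2. (Unfolding ranks only ever bound the CP rank from below — rank(T) can be strictly larger than all of them — so the matching upper bound has to come from an explicit 2-term decomposition.)
Upper bound — finding two terms. Write S_k = T[:,:,k] for the frontal slices: S₀ = [[12, -18], [-12, -18]], S₁ = [[6, 0], [-10, -24]].
If T = a₁ ∘ b₁ ∘ c₁ + a₂ ∘ b₂ ∘ c₂ then each S_k = c₁[k]·a₁b₁ᵀ + c₂[k]·a₂b₂ᵀ. S₀ and S₁ are linearly independent, so a₁b₁ᵀ and a₂b₂ᵀ must span the same plane of matrices: they are the rank-1 matrices of the form x·S₀ + y·S₁.
det(x·S₀ + y·S₁) is −432·x² − 576·xy − 144·y² = (-144)·(x + y)(3·x + y), vanishing at (x:y) = (1:-1) and (1:-3).
M₁ = S₀ − S₁ = [[6, -18], [-2, 6]] = 2·[3, -1][1, -3]ᵀ and M₂ = S₀ − 3·S₁ = [[-6, -18], [18, 54]] = (-6)·[1, -3][1, 3]ᵀ, so take a₁ = [3, -1], b₁ = [1, -3], a₂ = [1, -3], b₂ = [1, 3].
Each slice is an integer combination of E₁ = a₁b₁ᵀ and E₂ = a₂b₂ᵀ: S₀ = 3·E₁ + 3·E₂, S₁ = E₁ + 3·E₂; reading off coefficients, c₁ = [3, 1] and c₂ = [3, 3].
Hence T = [3, -1] ∘ [1, -3] ∘ [3, 1] + [1, -3] ∘ [1, 3] ∘ [3, 3], so rank(T) ≤ 2.
These bounds meet, so rank(T) = 2.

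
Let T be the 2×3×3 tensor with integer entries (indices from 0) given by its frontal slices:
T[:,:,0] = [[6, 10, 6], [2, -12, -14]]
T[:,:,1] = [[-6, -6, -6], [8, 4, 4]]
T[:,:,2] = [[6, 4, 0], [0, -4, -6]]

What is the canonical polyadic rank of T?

Lower bound: the mode-3 unfolding of T (rows indexed by k, columns by (i,j) = (0,0), (0,1), (0,2), (1,0), (1,1), (1,2)) is [[6, 10, 6, 2, -12, -14], [-6, -6, -6, 8, 4, 4], [6, 4, 0, 0, -4, -6]].
There the 3×3 minor on rows k ∈ {0, 1, 2}, columns (i,j) ∈ {(0,0), (0,1), (0,2)} is det [[6, 10, 6], [-6, -6, -6], [6, 4, 0]] = -144 ≠ 0, so this unfolding has rank ≥ 3; CP rank is at least every unfolding rank, so rank(T) ≥ 3. (This is only a lower bound: in general the CP rank may exceed every unfolding rank, so we still need to exhibit 3 rank-1 terms summing to T.)
Upper bound: T is a sum of 3 rank-1 terms, T = [1, -2] ∘ [1, -1, -1] ∘ [-2, -2, 0] + [1, -1] ∘ [1, 2, 2] ∘ [4, -4, 2] + [2, 1] ∘ [1, 0, -1] ∘ [2, 0, 2] (one valid choice — decompositions are not unique — normalised so each a, b is primitive with positive first nonzero entry; check it by expanding all entries), so rank(T) ≤ 3.
These bounds meet, so rank(T) = 3.
Check entry T[0,2,1] = -6: (1)·(-1)·(-2) + (1)·(2)·(-4) + (2)·(-1)·(0) = -6.

3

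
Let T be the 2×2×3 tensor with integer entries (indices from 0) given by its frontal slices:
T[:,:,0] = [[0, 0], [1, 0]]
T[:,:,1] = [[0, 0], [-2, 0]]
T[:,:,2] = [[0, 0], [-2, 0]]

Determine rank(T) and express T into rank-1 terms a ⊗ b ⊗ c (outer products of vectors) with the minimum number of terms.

rank(T) = 1

Lower bound: T ≠ 0 (e.g. T[1,0,0] = 1), so rank(T) ≥ 1.
Upper bound: if T = a ⊗ b ⊗ c then every fibre of T is a multiple of the corresponding factor, so read the factors off the fibres through the nonzero entry T[1,0,0] = 1.
The mode-1 fibre T[:,0,0] = [0, 1] gives a = [0, 1] (primitive direction); the mode-2 fibre T[1,:,0] = [1, 0] gives b = [1, 0]; then c[k] = T[1,0,k] / (a[1]·b[0]) = [1, -2, -2] / 1 = [1, -2, -2].
Expanding [0, 1] ⊗ [1, 0] ⊗ [1, -2, -2] reproduces all 12 entries of T, so T = [0, 1] ⊗ [1, 0] ⊗ [1, -2, -2] and rank(T) ≤ 1.
These bounds meet, so rank(T) = 1.
Check entry T[1,1,2] = 0: (1)·(0)·(-2) = 0.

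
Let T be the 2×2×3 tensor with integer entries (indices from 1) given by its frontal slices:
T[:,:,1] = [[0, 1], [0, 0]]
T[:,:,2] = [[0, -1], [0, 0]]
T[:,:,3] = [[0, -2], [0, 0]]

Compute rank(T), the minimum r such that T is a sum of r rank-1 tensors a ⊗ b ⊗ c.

1

Lower bound: T ≠ 0 (e.g. T[1,2,1] = 1), so rank(T) ≥ 1.
Upper bound: if T = a ⊗ b ⊗ c then every fibre of T is a multiple of the corresponding factor, so read the factors off the fibres through the nonzero entry T[1,2,1] = 1.
The mode-1 fibre T[:,2,1] = [1, 0] gives a = [1, 0] (primitive direction); the mode-2 fibre T[1,:,1] = [0, 1] gives b = [0, 1]; then c[k] = T[1,2,k] / (a[1]·b[2]) = [1, -1, -2] / 1 = [1, -1, -2].
Expanding [1, 0] ⊗ [0, 1] ⊗ [1, -1, -2] reproduces all 12 entries of T, so T = [1, 0] ⊗ [0, 1] ⊗ [1, -1, -2] and rank(T) ≤ 1.
These bounds meet, so rank(T) = 1.
Check entry T[1,1,3] = 0: (1)·(0)·(-2) = 0.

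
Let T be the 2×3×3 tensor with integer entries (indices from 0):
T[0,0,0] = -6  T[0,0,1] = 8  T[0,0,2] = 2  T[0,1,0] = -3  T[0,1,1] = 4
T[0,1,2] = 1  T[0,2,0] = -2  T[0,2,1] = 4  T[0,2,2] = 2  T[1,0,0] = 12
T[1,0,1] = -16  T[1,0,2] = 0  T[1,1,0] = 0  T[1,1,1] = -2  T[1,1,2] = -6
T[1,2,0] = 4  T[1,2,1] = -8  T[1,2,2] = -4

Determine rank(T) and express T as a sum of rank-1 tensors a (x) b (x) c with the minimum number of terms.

Lower bound: the mode-2 unfolding of T (rows indexed by j, columns by (i,k) = (0,0), (0,1), (0,2), (1,0), (1,1), (1,2)) is [[-6, 8, 2, 12, -16, 0], [-3, 4, 1, 0, -2, -6], [-2, 4, 2, 4, -8, -4]].
There the 3×3 minor on rows j ∈ {0, 1, 2}, columns (i,k) ∈ {(0,0), (0,1), (1,0)} is det [[-6, 8, 12], [-3, 4, 0], [-2, 4, 4]] = -48 ≠ 0, so this unfolding has rank ≥ 3; CP rank is at least every unfolding rank, so rank(T) ≥ 3. (Unfolding ranks only ever bound the CP rank from below — rank(T) can be strictly larger than all of them — so the matching upper bound has to come from an explicit 3-term decomposition.)
Upper bound: T is a sum of 3 rank-1 terms, T = [0, 1] (x) [1, -1, 0] (x) [4, -4, 4] + [1, -2] (x) [2, 1, 2] (x) [-1, 2, 1] + [1, -1] (x) [2, 1, 0] (x) [-2, 2, 0] (written with every a and b primitive with positive leading entry and the scale carried by c; CP decompositions are not unique, and this one is verified by expanding entrywise), so rank(T) ≤ 3.
These bounds meet, so rank(T) = 3.

rank(T) = 3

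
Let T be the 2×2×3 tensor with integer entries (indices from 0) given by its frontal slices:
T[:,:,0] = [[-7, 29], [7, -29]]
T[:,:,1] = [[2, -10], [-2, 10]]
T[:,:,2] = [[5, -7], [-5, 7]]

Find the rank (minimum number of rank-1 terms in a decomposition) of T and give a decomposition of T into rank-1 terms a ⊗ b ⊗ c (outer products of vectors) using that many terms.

rank(T) = 2

Lower bound: the mode-2 unfolding of T (rows indexed by j, columns by (i,k) = (0,0), (0,1), (0,2), (1,0), (1,1), (1,2)) is [[-7, 2, 5, 7, -2, -5], [29, -10, -7, -29, 10, 7]].
There the 2×2 minor on rows j ∈ {0, 1}, columns (i,k) ∈ {(0,0), (0,1)} is det [[-7, 2], [29, -10]] = 12 ≠ 0, so this unfolding has rank ≥ 2; CP rank is at least every unfolding rank, so rank(T) ≥ 2. (This is only a lower bound: in general the CP rank may exceed every unfolding rank, so we still need to exhibit 2 rank-1 terms summing to T.)
Upper bound — finding two terms. Every mode-1 slice of T is a multiple of one matrix: T[i,:,:] = a[i]·M with a = (1, -1) and M = [[-7, 2, 5], [29, -10, -7]] (rows indexed by j, columns by k). So it suffices to write M as a sum of two rank-1 matrices.
Splitting M by its rows (j = 0, 1), M = (1, 0)(-7, 2, 5)ᵀ + (0, 1)(29, -10, -7)ᵀ.
Hence T = (1, -1) ⊗ (1, 0) ⊗ (-7, 2, 5) + (1, -1) ⊗ (0, 1) ⊗ (29, -10, -7), so rank(T) ≤ 2.
These bounds meet, so rank(T) = 2.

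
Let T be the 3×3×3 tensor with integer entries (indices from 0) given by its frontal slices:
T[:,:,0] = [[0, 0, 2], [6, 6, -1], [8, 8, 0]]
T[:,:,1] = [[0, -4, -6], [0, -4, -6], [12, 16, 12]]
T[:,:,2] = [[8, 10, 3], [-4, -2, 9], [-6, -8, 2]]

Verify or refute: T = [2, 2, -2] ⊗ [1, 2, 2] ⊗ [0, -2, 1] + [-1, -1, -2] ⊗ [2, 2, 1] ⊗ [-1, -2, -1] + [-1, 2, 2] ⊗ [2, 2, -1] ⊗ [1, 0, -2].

Yes

Reconstruct entrywise from the claimed factors. For example, T[2,1,2] = -8 and Σₗ aₗ[2]bₗ[1]cₗ[2] = (-2)·(2)·(1) + (-2)·(2)·(-1) + (2)·(2)·(-2) = -8; checking all 27 entries, every one matches. The claim holds.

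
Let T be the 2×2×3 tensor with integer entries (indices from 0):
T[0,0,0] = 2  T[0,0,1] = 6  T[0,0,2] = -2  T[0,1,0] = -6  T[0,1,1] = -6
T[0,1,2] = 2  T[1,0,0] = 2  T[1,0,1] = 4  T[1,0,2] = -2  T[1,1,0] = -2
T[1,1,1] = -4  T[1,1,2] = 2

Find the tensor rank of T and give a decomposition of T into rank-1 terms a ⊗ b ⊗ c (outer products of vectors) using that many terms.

Lower bound: the mode-3 unfolding of T (rows indexed by k, columns by (i,j) = (0,0), (0,1), (1,0), (1,1)) is [[2, -6, 2, -2], [6, -6, 4, -4], [-2, 2, -2, 2]].
There the 3×3 minor on rows k ∈ {0, 1, 2}, columns (i,j) ∈ {(0,0), (0,1), (1,0)} is det [[2, -6, 2], [6, -6, 4], [-2, 2, -2]] = -16 ≠ 0, so this unfolding has rank ≥ 3; CP rank is at least every unfolding rank, so rank(T) ≥ 3. (Unfolding ranks only ever bound the CP rank from below — rank(T) can be strictly larger than all of them — so the matching upper bound has to come from an explicit 3-term decomposition.)
Upper bound: T is a sum of 3 rank-1 terms, T = [1, 0] ⊗ [1, -1] ⊗ [4, 2, 0] + [1, 0] ⊗ [1, 0] ⊗ [-4, 0, 0] + [1, 1] ⊗ [1, -1] ⊗ [2, 4, -2] (one valid choice — decompositions are not unique — normalised so each a, b is primitive with positive first nonzero entry; check it by expanding all entries), so rank(T) ≤ 3.
These bounds meet, so rank(T) = 3.

rank(T) = 3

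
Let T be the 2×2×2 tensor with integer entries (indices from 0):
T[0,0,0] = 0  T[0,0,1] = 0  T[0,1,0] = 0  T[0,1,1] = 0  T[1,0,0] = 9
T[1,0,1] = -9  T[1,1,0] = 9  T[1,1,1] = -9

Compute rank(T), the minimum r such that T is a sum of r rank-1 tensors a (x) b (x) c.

1

Lower bound: T ≠ 0 (e.g. T[1,0,0] = 9), so rank(T) ≥ 1.
Upper bound: if T = a (x) b (x) c then every fibre of T is a multiple of the corresponding factor, so read the factors off the fibres through the nonzero entry T[1,0,0] = 9.
The mode-1 fibre T[:,0,0] = [0, 9] gives a = [0, 1] (primitive direction); the mode-2 fibre T[1,:,0] = [9, 9] gives b = [1, 1]; then c[k] = T[1,0,k] / (a[1]·b[0]) = [9, -9] / 1 = [9, -9].
Expanding [0, 1] (x) [1, 1] (x) [9, -9] reproduces all 8 entries of T, so T = [0, 1] (x) [1, 1] (x) [9, -9] and rank(T) ≤ 1.
These bounds meet, so rank(T) = 1.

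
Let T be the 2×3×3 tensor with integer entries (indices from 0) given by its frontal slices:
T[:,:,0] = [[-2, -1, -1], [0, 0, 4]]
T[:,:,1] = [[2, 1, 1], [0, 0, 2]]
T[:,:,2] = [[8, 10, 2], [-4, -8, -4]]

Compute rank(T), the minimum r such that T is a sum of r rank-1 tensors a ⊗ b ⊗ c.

Lower bound: in the mode-2 unfolding of T (rows indexed by j, columns by (i,k)) the 3×3 minor on rows j ∈ {0, 1, 2}, columns (i,k) ∈ {(0,0), (0,2), (1,0)} is det [[-2, 8, 0], [-1, 10, 0], [-1, 2, 4]] = -48 ≠ 0, so that unfolding has rank ≥ 3 and hence rank(T) ≥ 3 (CP rank is at least every unfolding rank, though it can be larger).
Upper bound: T is a sum of 3 rank-1 terms, T = (0, 1) ⊗ (0, 0, 1) ⊗ (4, 2, -4) + (1, -1) ⊗ (1, 2, 0) ⊗ (0, 0, 4) + (1, 0) ⊗ (2, 1, 1) ⊗ (-1, 1, 2) (written with every a and b primitive with positive leading entry and the scale carried by c; CP decompositions are not unique, and this one is verified by expanding entrywise), so rank(T) ≤ 3.
These bounds meet, so rank(T) = 3.

3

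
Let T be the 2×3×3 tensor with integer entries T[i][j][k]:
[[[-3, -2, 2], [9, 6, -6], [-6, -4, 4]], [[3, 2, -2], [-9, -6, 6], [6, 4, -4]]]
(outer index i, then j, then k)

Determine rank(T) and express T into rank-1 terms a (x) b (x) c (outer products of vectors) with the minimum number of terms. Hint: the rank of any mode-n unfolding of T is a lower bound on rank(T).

Lower bound: T ≠ 0 (e.g. T[0,0,0] = -3), so rank(T) ≥ 1.
Upper bound: the mode-1 fibre T[:,0,0] = [-3, 3] gives a = [1, -1] (primitive direction); the mode-2 fibre T[0,:,0] = [-3, 9, -6] gives b = [1, -3, 2]; then c[k] = T[0,0,k] / (a[0]·b[0]) = [-3, -2, 2] / 1 = [-3, -2, 2].
Expanding [1, -1] (x) [1, -3, 2] (x) [-3, -2, 2] reproduces all 18 entries of T, so T = [1, -1] (x) [1, -3, 2] (x) [-3, -2, 2] and rank(T) ≤ 1.
These bounds meet, so rank(T) = 1.

rank(T) = 1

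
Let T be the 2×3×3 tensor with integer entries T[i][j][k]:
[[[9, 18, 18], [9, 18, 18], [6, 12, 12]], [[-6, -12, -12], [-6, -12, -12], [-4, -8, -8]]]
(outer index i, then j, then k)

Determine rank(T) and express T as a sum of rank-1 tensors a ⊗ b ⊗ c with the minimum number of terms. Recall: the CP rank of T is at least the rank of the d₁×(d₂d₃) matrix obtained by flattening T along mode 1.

rank(T) = 1

Lower bound: T ≠ 0 (e.g. T[0,0,0] = 9), so rank(T) ≥ 1.
Upper bound: if T = a ⊗ b ⊗ c then every fibre of T is a multiple of the corresponding factor, so read the factors off the fibres through the nonzero entry T[0,0,0] = 9.
The mode-1 fibre T[:,0,0] = [9, -6] gives a = [3, -2] (primitive direction); the mode-2 fibre T[0,:,0] = [9, 9, 6] gives b = [3, 3, 2]; then c[k] = T[0,0,k] / (a[0]·b[0]) = [9, 18, 18] / 9 = [1, 2, 2].
Expanding [3, -2] ⊗ [3, 3, 2] ⊗ [1, 2, 2] reproduces all 18 entries of T, so T = [3, -2] ⊗ [3, 3, 2] ⊗ [1, 2, 2] and rank(T) ≤ 1.
These bounds meet, so rank(T) = 1.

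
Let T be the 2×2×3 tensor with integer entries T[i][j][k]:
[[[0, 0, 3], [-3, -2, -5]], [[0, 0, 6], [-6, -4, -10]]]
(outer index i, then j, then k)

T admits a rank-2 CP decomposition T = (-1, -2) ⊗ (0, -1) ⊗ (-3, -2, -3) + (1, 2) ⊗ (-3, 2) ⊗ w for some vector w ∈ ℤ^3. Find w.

w = (0, 0, -1)

Subtract the known terms from T to get the rank-1 residual R = (1, 2) ⊗ (-3, 2) ⊗ w, so R[i,j,k] = a[i]·b[j]·w[k]. Pick indices with nonzero a[0]·b[0] = (1)·(-3) = -3. Only the fibre through (0,0,·) is needed: R[0,0,:] = T[0,0,:] − Σₗ aₗ[0]bₗ[0]cₗ = [0, 0, 3] − (-1)·(0)·(-3, -2, -3) = [0, 0, 3]. Then w[k] = R[0,0,k] / -3 for each k, giving w = [0, 0, 3] / -3 = (0, 0, -1).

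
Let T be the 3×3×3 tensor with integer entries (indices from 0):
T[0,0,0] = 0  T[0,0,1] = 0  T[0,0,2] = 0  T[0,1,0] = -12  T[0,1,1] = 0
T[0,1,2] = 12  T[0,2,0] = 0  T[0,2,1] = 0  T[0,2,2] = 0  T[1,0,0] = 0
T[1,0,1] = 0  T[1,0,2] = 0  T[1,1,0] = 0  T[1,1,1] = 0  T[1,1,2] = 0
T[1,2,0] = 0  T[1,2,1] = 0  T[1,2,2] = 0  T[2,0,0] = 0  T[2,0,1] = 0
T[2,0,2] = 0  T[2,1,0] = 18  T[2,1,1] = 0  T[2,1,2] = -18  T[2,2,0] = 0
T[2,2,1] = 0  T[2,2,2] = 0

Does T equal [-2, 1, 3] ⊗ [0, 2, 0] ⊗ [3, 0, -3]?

Reconstruct entry (1,1,0) from the claimed factors: Σₗ aₗ[1]bₗ[1]cₗ[0] = (1)·(2)·(3) = 6, but T[1,1,0] = 0. The claim is false.

No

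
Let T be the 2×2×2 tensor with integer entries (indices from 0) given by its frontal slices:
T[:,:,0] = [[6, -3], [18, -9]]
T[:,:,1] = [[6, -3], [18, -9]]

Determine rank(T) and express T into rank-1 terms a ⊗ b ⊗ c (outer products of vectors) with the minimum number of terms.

rank(T) = 1

Lower bound: T ≠ 0 (e.g. T[0,0,0] = 6), so rank(T) ≥ 1.
Upper bound: if T = a ⊗ b ⊗ c then every fibre of T is a multiple of the corresponding factor, so read the factors off the fibres through the nonzero entry T[0,0,0] = 6.
The mode-1 fibre T[:,0,0] = [6, 18] gives a = (1, 3) (primitive direction); the mode-2 fibre T[0,:,0] = [6, -3] gives b = (2, -1); then c[k] = T[0,0,k] / (a[0]·b[0]) = [6, 6] / 2 = (3, 3).
Expanding (1, 3) ⊗ (2, -1) ⊗ (3, 3) reproduces all 8 entries of T, so T = (1, 3) ⊗ (2, -1) ⊗ (3, 3) and rank(T) ≤ 1.
These bounds meet, so rank(T) = 1.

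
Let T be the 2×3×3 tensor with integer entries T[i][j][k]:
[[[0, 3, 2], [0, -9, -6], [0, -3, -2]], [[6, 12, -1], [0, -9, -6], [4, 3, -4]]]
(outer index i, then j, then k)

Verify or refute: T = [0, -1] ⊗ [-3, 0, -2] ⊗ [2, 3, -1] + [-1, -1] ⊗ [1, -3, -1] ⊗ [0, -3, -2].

Yes

Reconstruct entrywise from the claimed factors. For example, T[1,2,1] = 3 and Σₗ aₗ[1]bₗ[2]cₗ[1] = (-1)·(-2)·(3) + (-1)·(-1)·(-3) = 3; checking all 18 entries, every one matches. The claim holds.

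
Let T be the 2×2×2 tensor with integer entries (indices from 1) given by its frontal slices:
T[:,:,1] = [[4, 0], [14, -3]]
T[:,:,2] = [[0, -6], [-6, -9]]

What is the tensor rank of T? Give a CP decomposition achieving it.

rank(T) = 2

Lower bound: the mode-3 unfolding of T (rows indexed by k, columns by (i,j) = (1,1), (1,2), (2,1), (2,2)) is [[4, 0, 14, -3], [0, -6, -6, -9]].
There the 2×2 minor on rows k ∈ {1, 2}, columns (i,j) ∈ {(1,1), (1,2)} is det [[4, 0], [0, -6]] = -24 ≠ 0, so this unfolding has rank ≥ 2; CP rank is at least every unfolding rank, so rank(T) ≥ 2. (Unfolding ranks only ever bound the CP rank from below — rank(T) can be strictly larger than all of them — so the matching upper bound has to come from an explicit 2-term decomposition.)
Upper bound — finding two terms. Write S_k = T[:,:,k] for the frontal slices: S₁ = [[4, 0], [14, -3]], S₂ = [[0, -6], [-6, -9]].
If T = a₁ ⊗ b₁ ⊗ c₁ + a₂ ⊗ b₂ ⊗ c₂ then each S_k = c₁[k]·a₁b₁ᵀ + c₂[k]·a₂b₂ᵀ. S₁ and S₂ are linearly independent, so a₁b₁ᵀ and a₂b₂ᵀ must span the same plane of matrices: they are the rank-1 matrices of the form x·S₁ + y·S₂.
det(x·S₁ + y·S₂) is −12·x² + 48·xy − 36·y² = (-12)·(x − 3·y)(x − y), vanishing at (x:y) = (3:1) and (1:1).
M₁ = 3·S₁ + S₂ = [[12, -6], [36, -18]] = 6·(1, 3)(2, -1)ᵀ and M₂ = S₁ + S₂ = [[4, -6], [8, -12]] = 2·(1, 2)(2, -3)ᵀ, so take a₁ = (1, 3), b₁ = (2, -1), a₂ = (1, 2), b₂ = (2, -3).
Each slice is an integer combination of E₁ = a₁b₁ᵀ and E₂ = a₂b₂ᵀ: S₁ = 3·E₁ − E₂, S₂ = −3·E₁ + 3·E₂; reading off coefficients, c₁ = (3, -3) and c₂ = (-1, 3).
Hence T = (1, 3) ⊗ (2, -1) ⊗ (3, -3) + (1, 2) ⊗ (2, -3) ⊗ (-1, 3), so rank(T) ≤ 2.
These bounds meet, so rank(T) = 2.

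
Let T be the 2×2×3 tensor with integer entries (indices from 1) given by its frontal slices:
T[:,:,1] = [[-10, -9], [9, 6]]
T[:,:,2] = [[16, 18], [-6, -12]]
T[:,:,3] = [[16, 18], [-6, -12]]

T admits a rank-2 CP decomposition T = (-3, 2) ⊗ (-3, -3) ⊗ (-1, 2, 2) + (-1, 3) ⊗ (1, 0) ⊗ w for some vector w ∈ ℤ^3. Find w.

Subtract the known terms from T to get the rank-1 residual R = (-1, 3) ⊗ (1, 0) ⊗ w, so R[i,j,k] = a[i]·b[j]·w[k]. Pick indices with nonzero a[1]·b[1] = (-1)·(1) = -1. Only the fibre through (1,1,·) is needed: R[1,1,:] = T[1,1,:] − Σₗ aₗ[1]bₗ[1]cₗ = [-10, 16, 16] − (-3)·(-3)·(-1, 2, 2) = [-1, -2, -2]. Then w[k] = R[1,1,k] / -1 for each k, giving w = [-1, -2, -2] / -1 = (1, 2, 2).

w = (1, 2, 2)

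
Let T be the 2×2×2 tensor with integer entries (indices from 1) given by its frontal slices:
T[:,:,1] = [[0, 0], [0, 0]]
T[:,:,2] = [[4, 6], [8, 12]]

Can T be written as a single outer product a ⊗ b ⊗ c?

Yes

If T = a ⊗ b ⊗ c then every fibre of T is a multiple of the corresponding factor, so read the factors off the fibres through the nonzero entry T[1,1,2] = 4.
The mode-1 fibre T[:,1,2] = [4, 8] gives a = [1, 2] (primitive direction); the mode-2 fibre T[1,:,2] = [4, 6] gives b = [2, 3]; then c[k] = T[1,1,k] / (a[1]·b[1]) = [0, 4] / 2 = [0, 2].
Expanding [1, 2] ⊗ [2, 3] ⊗ [0, 2] reproduces all 8 entries of T, so T = [1, 2] ⊗ [2, 3] ⊗ [0, 2] and rank(T) ≤ 1.
Equivalently every frontal slice T[:,:,k] is c[k] times the rank-1 matrix [1, 2] ⊗ [2, 3]. So T has rank 1 (it is nonzero).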